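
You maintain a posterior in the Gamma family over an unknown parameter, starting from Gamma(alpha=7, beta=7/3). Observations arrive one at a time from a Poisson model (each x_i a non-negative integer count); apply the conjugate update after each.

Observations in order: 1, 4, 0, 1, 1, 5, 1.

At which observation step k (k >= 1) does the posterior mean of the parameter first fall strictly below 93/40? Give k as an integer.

k = 3

obs 1: x=1 → posterior Gamma(8, 10/3)
obs 2: x=4 → posterior Gamma(12, 13/3)
obs 3: x=0 → posterior Gamma(12, 16/3)
obs 4: x=1 → posterior Gamma(13, 19/3)
obs 5: x=1 → posterior Gamma(14, 22/3)
obs 6: x=5 → posterior Gamma(19, 25/3)
obs 7: x=1 → posterior Gamma(20, 28/3)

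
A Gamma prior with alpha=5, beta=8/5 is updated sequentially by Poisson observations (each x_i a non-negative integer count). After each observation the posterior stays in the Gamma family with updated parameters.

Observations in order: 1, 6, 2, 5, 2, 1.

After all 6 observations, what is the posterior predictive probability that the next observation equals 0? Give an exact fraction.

obs 1: x=1 → posterior Gamma(6, 13/5)
obs 2: x=6 → posterior Gamma(12, 18/5)
obs 3: x=2 → posterior Gamma(14, 23/5)
obs 4: x=5 → posterior Gamma(19, 28/5)
obs 5: x=2 → posterior Gamma(21, 33/5)
obs 6: x=1 → posterior Gamma(22, 38/5)

56916623147869262190954925621510144/863586854220408743801513785592407849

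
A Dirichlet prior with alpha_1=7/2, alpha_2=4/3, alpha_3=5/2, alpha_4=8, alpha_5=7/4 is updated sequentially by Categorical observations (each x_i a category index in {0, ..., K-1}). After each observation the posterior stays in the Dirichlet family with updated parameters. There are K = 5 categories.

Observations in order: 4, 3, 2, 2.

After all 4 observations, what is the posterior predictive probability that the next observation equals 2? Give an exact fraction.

54/253

obs 1: x=4 → posterior Dirichlet(7/2, 4/3, 5/2, 8, 11/4)
obs 2: x=3 → posterior Dirichlet(7/2, 4/3, 5/2, 9, 11/4)
obs 3: x=2 → posterior Dirichlet(7/2, 4/3, 7/2, 9, 11/4)
obs 4: x=2 → posterior Dirichlet(7/2, 4/3, 9/2, 9, 11/4)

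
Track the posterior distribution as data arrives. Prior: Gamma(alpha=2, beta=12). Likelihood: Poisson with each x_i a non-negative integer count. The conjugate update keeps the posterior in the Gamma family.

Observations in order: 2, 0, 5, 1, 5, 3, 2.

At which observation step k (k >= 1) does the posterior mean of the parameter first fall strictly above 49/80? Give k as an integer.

obs 1: x=2 → posterior Gamma(4, 13)
obs 2: x=0 → posterior Gamma(4, 14)
obs 3: x=5 → posterior Gamma(9, 15)
obs 4: x=1 → posterior Gamma(10, 16)
obs 5: x=5 → posterior Gamma(15, 17)
obs 6: x=3 → posterior Gamma(18, 18)
obs 7: x=2 → posterior Gamma(20, 19)

k = 4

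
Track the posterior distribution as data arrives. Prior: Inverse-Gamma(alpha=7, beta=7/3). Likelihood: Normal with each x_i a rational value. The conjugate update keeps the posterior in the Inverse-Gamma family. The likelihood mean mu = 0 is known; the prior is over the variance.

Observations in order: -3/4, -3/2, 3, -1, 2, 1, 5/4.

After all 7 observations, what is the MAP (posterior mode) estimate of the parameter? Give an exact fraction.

577/552

obs 1: x=-3/4 → posterior Inverse-Gamma(15/2, 251/96)
obs 2: x=-3/2 → posterior Inverse-Gamma(8, 359/96)
obs 3: x=3 → posterior Inverse-Gamma(17/2, 791/96)
obs 4: x=-1 → posterior Inverse-Gamma(9, 839/96)
obs 5: x=2 → posterior Inverse-Gamma(19/2, 1031/96)
obs 6: x=1 → posterior Inverse-Gamma(10, 1079/96)
obs 7: x=5/4 → posterior Inverse-Gamma(21/2, 577/48)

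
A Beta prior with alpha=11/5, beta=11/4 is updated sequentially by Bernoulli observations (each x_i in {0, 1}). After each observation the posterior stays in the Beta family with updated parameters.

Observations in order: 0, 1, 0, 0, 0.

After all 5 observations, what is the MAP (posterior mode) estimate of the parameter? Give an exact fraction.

obs 1: x=0 → posterior Beta(11/5, 15/4)
obs 2: x=1 → posterior Beta(16/5, 15/4)
obs 3: x=0 → posterior Beta(16/5, 19/4)
obs 4: x=0 → posterior Beta(16/5, 23/4)
obs 5: x=0 → posterior Beta(16/5, 27/4)

44/159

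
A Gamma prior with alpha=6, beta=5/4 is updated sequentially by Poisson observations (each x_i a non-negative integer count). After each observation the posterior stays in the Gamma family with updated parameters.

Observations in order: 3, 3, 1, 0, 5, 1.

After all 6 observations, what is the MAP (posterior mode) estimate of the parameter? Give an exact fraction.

72/29

obs 1: x=3 → posterior Gamma(9, 9/4)
obs 2: x=3 → posterior Gamma(12, 13/4)
obs 3: x=1 → posterior Gamma(13, 17/4)
obs 4: x=0 → posterior Gamma(13, 21/4)
obs 5: x=5 → posterior Gamma(18, 25/4)
obs 6: x=1 → posterior Gamma(19, 29/4)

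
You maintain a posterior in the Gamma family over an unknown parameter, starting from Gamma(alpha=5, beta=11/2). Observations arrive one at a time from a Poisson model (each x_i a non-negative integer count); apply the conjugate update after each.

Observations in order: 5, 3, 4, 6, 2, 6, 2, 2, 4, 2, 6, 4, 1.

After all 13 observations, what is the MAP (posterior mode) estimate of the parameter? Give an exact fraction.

102/37

obs 1: x=5 → posterior Gamma(10, 13/2)
obs 2: x=3 → posterior Gamma(13, 15/2)
obs 3: x=4 → posterior Gamma(17, 17/2)
obs 4: x=6 → posterior Gamma(23, 19/2)
obs 5: x=2 → posterior Gamma(25, 21/2)
obs 6: x=6 → posterior Gamma(31, 23/2)
obs 7: x=2 → posterior Gamma(33, 25/2)
obs 8: x=2 → posterior Gamma(35, 27/2)
obs 9: x=4 → posterior Gamma(39, 29/2)
obs 10: x=2 → posterior Gamma(41, 31/2)
obs 11: x=6 → posterior Gamma(47, 33/2)
obs 12: x=4 → posterior Gamma(51, 35/2)
obs 13: x=1 → posterior Gamma(52, 37/2)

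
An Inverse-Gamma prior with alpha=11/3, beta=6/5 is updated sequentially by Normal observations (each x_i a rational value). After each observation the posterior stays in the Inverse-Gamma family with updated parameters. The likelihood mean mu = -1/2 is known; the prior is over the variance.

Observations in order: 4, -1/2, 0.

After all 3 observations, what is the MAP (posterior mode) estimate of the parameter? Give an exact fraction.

687/370

obs 1: x=4 → posterior Inverse-Gamma(25/6, 453/40)
obs 2: x=-1/2 → posterior Inverse-Gamma(14/3, 453/40)
obs 3: x=0 → posterior Inverse-Gamma(31/6, 229/20)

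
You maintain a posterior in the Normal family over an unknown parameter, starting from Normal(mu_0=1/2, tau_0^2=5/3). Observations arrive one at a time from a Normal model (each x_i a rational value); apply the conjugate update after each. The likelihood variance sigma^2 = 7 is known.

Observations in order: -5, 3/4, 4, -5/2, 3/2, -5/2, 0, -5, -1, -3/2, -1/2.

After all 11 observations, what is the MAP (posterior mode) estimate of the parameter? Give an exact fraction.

-193/304

obs 1: x=-5 → posterior Normal(-29/52, 35/26)
obs 2: x=3/4 → posterior Normal(-43/124, 35/31)
obs 3: x=4 → posterior Normal(37/144, 35/36)
obs 4: x=-5/2 → posterior Normal(-13/164, 35/41)
obs 5: x=3/2 → posterior Normal(17/184, 35/46)
obs 6: x=-5/2 → posterior Normal(-11/68, 35/51)
obs 7: x=0 → posterior Normal(-33/224, 5/8)
obs 8: x=-5 → posterior Normal(-133/244, 35/61)
obs 9: x=-1 → posterior Normal(-51/88, 35/66)
obs 10: x=-3/2 → posterior Normal(-183/284, 35/71)
obs 11: x=-1/2 → posterior Normal(-193/304, 35/76)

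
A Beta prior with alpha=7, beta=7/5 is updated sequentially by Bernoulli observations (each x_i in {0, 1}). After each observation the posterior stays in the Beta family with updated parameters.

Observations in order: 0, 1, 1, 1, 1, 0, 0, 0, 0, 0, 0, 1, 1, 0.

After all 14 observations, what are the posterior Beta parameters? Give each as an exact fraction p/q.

alpha=13, beta=47/5

obs 1: x=0 → posterior Beta(7, 12/5)
obs 2: x=1 → posterior Beta(8, 12/5)
obs 3: x=1 → posterior Beta(9, 12/5)
obs 4: x=1 → posterior Beta(10, 12/5)
obs 5: x=1 → posterior Beta(11, 12/5)
obs 6: x=0 → posterior Beta(11, 17/5)
obs 7: x=0 → posterior Beta(11, 22/5)
obs 8: x=0 → posterior Beta(11, 27/5)
obs 9: x=0 → posterior Beta(11, 32/5)
obs 10: x=0 → posterior Beta(11, 37/5)
obs 11: x=0 → posterior Beta(11, 42/5)
obs 12: x=1 → posterior Beta(12, 42/5)
obs 13: x=1 → posterior Beta(13, 42/5)
obs 14: x=0 → posterior Beta(13, 47/5)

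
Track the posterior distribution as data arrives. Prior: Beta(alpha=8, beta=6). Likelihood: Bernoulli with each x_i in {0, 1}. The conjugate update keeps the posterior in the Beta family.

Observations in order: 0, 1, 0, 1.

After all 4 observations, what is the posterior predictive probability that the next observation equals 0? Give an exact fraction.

4/9

obs 1: x=0 → posterior Beta(8, 7)
obs 2: x=1 → posterior Beta(9, 7)
obs 3: x=0 → posterior Beta(9, 8)
obs 4: x=1 → posterior Beta(10, 8)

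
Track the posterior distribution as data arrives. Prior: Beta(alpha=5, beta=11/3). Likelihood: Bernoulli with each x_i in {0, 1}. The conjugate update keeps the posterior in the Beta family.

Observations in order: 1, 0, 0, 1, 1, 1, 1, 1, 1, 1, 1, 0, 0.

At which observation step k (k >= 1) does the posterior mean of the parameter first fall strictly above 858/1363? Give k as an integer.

k = 7

obs 1: x=1 → posterior Beta(6, 11/3)
obs 2: x=0 → posterior Beta(6, 14/3)
obs 3: x=0 → posterior Beta(6, 17/3)
obs 4: x=1 → posterior Beta(7, 17/3)
obs 5: x=1 → posterior Beta(8, 17/3)
obs 6: x=1 → posterior Beta(9, 17/3)
obs 7: x=1 → posterior Beta(10, 17/3)
obs 8: x=1 → posterior Beta(11, 17/3)
obs 9: x=1 → posterior Beta(12, 17/3)
obs 10: x=1 → posterior Beta(13, 17/3)
obs 11: x=1 → posterior Beta(14, 17/3)
obs 12: x=0 → posterior Beta(14, 20/3)
obs 13: x=0 → posterior Beta(14, 23/3)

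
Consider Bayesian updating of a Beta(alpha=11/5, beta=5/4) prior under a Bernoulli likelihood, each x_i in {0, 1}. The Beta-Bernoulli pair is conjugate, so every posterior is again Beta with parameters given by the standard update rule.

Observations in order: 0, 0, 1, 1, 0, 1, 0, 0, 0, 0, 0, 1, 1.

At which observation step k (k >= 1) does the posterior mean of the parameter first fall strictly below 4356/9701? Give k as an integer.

obs 1: x=0 → posterior Beta(11/5, 9/4)
obs 2: x=0 → posterior Beta(11/5, 13/4)
obs 3: x=1 → posterior Beta(16/5, 13/4)
obs 4: x=1 → posterior Beta(21/5, 13/4)
obs 5: x=0 → posterior Beta(21/5, 17/4)
obs 6: x=1 → posterior Beta(26/5, 17/4)
obs 7: x=0 → posterior Beta(26/5, 21/4)
obs 8: x=0 → posterior Beta(26/5, 25/4)
obs 9: x=0 → posterior Beta(26/5, 29/4)
obs 10: x=0 → posterior Beta(26/5, 33/4)
obs 11: x=0 → posterior Beta(26/5, 37/4)
obs 12: x=1 → posterior Beta(31/5, 37/4)
obs 13: x=1 → posterior Beta(36/5, 37/4)

k = 2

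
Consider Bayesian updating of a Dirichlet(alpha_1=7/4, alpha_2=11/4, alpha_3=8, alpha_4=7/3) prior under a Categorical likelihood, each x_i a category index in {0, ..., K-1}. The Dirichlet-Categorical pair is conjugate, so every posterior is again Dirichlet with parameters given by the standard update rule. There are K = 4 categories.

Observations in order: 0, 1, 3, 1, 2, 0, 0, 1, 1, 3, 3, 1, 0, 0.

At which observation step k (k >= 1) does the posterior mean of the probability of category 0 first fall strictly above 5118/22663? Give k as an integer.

obs 1: x=0 → posterior Dirichlet(11/4, 11/4, 8, 7/3)
obs 2: x=1 → posterior Dirichlet(11/4, 15/4, 8, 7/3)
obs 3: x=3 → posterior Dirichlet(11/4, 15/4, 8, 10/3)
obs 4: x=1 → posterior Dirichlet(11/4, 19/4, 8, 10/3)
obs 5: x=2 → posterior Dirichlet(11/4, 19/4, 9, 10/3)
obs 6: x=0 → posterior Dirichlet(15/4, 19/4, 9, 10/3)
obs 7: x=0 → posterior Dirichlet(19/4, 19/4, 9, 10/3)
obs 8: x=1 → posterior Dirichlet(19/4, 23/4, 9, 10/3)
obs 9: x=1 → posterior Dirichlet(19/4, 27/4, 9, 10/3)
obs 10: x=3 → posterior Dirichlet(19/4, 27/4, 9, 13/3)
obs 11: x=3 → posterior Dirichlet(19/4, 27/4, 9, 16/3)
obs 12: x=1 → posterior Dirichlet(19/4, 31/4, 9, 16/3)
obs 13: x=0 → posterior Dirichlet(23/4, 31/4, 9, 16/3)
obs 14: x=0 → posterior Dirichlet(27/4, 31/4, 9, 16/3)

k = 14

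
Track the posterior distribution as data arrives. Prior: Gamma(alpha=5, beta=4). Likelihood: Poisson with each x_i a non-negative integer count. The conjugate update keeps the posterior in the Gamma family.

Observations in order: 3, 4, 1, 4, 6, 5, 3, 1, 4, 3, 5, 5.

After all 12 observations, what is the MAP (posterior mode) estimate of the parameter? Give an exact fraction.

obs 1: x=3 → posterior Gamma(8, 5)
obs 2: x=4 → posterior Gamma(12, 6)
obs 3: x=1 → posterior Gamma(13, 7)
obs 4: x=4 → posterior Gamma(17, 8)
obs 5: x=6 → posterior Gamma(23, 9)
obs 6: x=5 → posterior Gamma(28, 10)
obs 7: x=3 → posterior Gamma(31, 11)
obs 8: x=1 → posterior Gamma(32, 12)
obs 9: x=4 → posterior Gamma(36, 13)
obs 10: x=3 → posterior Gamma(39, 14)
obs 11: x=5 → posterior Gamma(44, 15)
obs 12: x=5 → posterior Gamma(49, 16)

3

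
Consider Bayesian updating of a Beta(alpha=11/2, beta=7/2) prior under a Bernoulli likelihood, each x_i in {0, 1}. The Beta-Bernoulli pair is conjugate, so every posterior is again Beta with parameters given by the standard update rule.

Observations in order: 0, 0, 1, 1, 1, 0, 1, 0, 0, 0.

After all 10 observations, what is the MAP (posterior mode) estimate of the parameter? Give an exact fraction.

1/2

obs 1: x=0 → posterior Beta(11/2, 9/2)
obs 2: x=0 → posterior Beta(11/2, 11/2)
obs 3: x=1 → posterior Beta(13/2, 11/2)
obs 4: x=1 → posterior Beta(15/2, 11/2)
obs 5: x=1 → posterior Beta(17/2, 11/2)
obs 6: x=0 → posterior Beta(17/2, 13/2)
obs 7: x=1 → posterior Beta(19/2, 13/2)
obs 8: x=0 → posterior Beta(19/2, 15/2)
obs 9: x=0 → posterior Beta(19/2, 17/2)
obs 10: x=0 → posterior Beta(19/2, 19/2)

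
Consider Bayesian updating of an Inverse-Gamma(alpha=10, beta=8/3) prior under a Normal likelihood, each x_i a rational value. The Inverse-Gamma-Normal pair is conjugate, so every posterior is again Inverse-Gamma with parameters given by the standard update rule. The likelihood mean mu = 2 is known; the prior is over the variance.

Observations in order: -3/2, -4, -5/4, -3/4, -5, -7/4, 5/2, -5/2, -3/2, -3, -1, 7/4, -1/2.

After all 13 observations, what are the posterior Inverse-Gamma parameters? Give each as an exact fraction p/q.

alpha=33/2, beta=1247/12

obs 1: x=-3/2 → posterior Inverse-Gamma(21/2, 211/24)
obs 2: x=-4 → posterior Inverse-Gamma(11, 643/24)
obs 3: x=-5/4 → posterior Inverse-Gamma(23/2, 3079/96)
obs 4: x=-3/4 → posterior Inverse-Gamma(12, 1721/48)
obs 5: x=-5 → posterior Inverse-Gamma(25/2, 2897/48)
obs 6: x=-7/4 → posterior Inverse-Gamma(13, 6469/96)
obs 7: x=5/2 → posterior Inverse-Gamma(27/2, 6481/96)
obs 8: x=-5/2 → posterior Inverse-Gamma(14, 7453/96)
obs 9: x=-3/2 → posterior Inverse-Gamma(29/2, 8041/96)
obs 10: x=-3 → posterior Inverse-Gamma(15, 9241/96)
obs 11: x=-1 → posterior Inverse-Gamma(31/2, 9673/96)
obs 12: x=7/4 → posterior Inverse-Gamma(16, 2419/24)
obs 13: x=-1/2 → posterior Inverse-Gamma(33/2, 1247/12)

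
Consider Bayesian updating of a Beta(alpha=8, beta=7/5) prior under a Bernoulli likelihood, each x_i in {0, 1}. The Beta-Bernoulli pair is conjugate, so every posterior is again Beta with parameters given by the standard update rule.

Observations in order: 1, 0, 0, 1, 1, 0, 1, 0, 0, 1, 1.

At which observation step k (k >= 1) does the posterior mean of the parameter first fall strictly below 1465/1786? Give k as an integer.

obs 1: x=1 → posterior Beta(9, 7/5)
obs 2: x=0 → posterior Beta(9, 12/5)
obs 3: x=0 → posterior Beta(9, 17/5)
obs 4: x=1 → posterior Beta(10, 17/5)
obs 5: x=1 → posterior Beta(11, 17/5)
obs 6: x=0 → posterior Beta(11, 22/5)
obs 7: x=1 → posterior Beta(12, 22/5)
obs 8: x=0 → posterior Beta(12, 27/5)
obs 9: x=0 → posterior Beta(12, 32/5)
obs 10: x=1 → posterior Beta(13, 32/5)
obs 11: x=1 → posterior Beta(14, 32/5)

k = 2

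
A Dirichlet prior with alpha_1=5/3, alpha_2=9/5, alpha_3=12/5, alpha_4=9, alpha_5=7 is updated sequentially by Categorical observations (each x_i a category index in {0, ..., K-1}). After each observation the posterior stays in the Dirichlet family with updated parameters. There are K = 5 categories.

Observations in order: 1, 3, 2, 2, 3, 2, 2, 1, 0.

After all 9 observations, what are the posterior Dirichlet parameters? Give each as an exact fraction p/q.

alpha_1=8/3, alpha_2=19/5, alpha_3=32/5, alpha_4=11, alpha_5=7

obs 1: x=1 → posterior Dirichlet(5/3, 14/5, 12/5, 9, 7)
obs 2: x=3 → posterior Dirichlet(5/3, 14/5, 12/5, 10, 7)
obs 3: x=2 → posterior Dirichlet(5/3, 14/5, 17/5, 10, 7)
obs 4: x=2 → posterior Dirichlet(5/3, 14/5, 22/5, 10, 7)
obs 5: x=3 → posterior Dirichlet(5/3, 14/5, 22/5, 11, 7)
obs 6: x=2 → posterior Dirichlet(5/3, 14/5, 27/5, 11, 7)
obs 7: x=2 → posterior Dirichlet(5/3, 14/5, 32/5, 11, 7)
obs 8: x=1 → posterior Dirichlet(5/3, 19/5, 32/5, 11, 7)
obs 9: x=0 → posterior Dirichlet(8/3, 19/5, 32/5, 11, 7)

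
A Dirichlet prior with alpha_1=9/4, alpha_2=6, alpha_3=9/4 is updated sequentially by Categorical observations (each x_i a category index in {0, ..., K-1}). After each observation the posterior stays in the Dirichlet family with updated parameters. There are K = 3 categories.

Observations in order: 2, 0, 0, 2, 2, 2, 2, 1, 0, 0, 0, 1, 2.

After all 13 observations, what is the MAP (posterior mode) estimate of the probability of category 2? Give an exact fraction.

obs 1: x=2 → posterior Dirichlet(9/4, 6, 13/4)
obs 2: x=0 → posterior Dirichlet(13/4, 6, 13/4)
obs 3: x=0 → posterior Dirichlet(17/4, 6, 13/4)
obs 4: x=2 → posterior Dirichlet(17/4, 6, 17/4)
obs 5: x=2 → posterior Dirichlet(17/4, 6, 21/4)
obs 6: x=2 → posterior Dirichlet(17/4, 6, 25/4)
obs 7: x=2 → posterior Dirichlet(17/4, 6, 29/4)
obs 8: x=1 → posterior Dirichlet(17/4, 7, 29/4)
obs 9: x=0 → posterior Dirichlet(21/4, 7, 29/4)
obs 10: x=0 → posterior Dirichlet(25/4, 7, 29/4)
obs 11: x=0 → posterior Dirichlet(29/4, 7, 29/4)
obs 12: x=1 → posterior Dirichlet(29/4, 8, 29/4)
obs 13: x=2 → posterior Dirichlet(29/4, 8, 33/4)

29/82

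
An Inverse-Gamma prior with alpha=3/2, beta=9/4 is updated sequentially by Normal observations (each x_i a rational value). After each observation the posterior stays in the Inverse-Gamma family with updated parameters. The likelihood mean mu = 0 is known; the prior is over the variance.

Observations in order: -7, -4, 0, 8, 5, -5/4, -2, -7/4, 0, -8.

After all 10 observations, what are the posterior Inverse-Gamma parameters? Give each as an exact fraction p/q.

alpha=13/2, beta=1849/16

obs 1: x=-7 → posterior Inverse-Gamma(2, 107/4)
obs 2: x=-4 → posterior Inverse-Gamma(5/2, 139/4)
obs 3: x=0 → posterior Inverse-Gamma(3, 139/4)
obs 4: x=8 → posterior Inverse-Gamma(7/2, 267/4)
obs 5: x=5 → posterior Inverse-Gamma(4, 317/4)
obs 6: x=-5/4 → posterior Inverse-Gamma(9/2, 2561/32)
obs 7: x=-2 → posterior Inverse-Gamma(5, 2625/32)
obs 8: x=-7/4 → posterior Inverse-Gamma(11/2, 1337/16)
obs 9: x=0 → posterior Inverse-Gamma(6, 1337/16)
obs 10: x=-8 → posterior Inverse-Gamma(13/2, 1849/16)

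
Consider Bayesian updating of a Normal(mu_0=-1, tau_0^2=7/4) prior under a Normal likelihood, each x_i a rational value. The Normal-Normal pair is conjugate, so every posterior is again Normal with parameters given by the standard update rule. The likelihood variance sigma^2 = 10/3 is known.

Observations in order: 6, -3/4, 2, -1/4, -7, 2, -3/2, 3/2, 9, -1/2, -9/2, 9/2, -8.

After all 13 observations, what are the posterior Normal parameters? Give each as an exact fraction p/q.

mu_0=25/626, tau_0^2=70/313

obs 1: x=6 → posterior Normal(86/61, 70/61)
obs 2: x=-3/4 → posterior Normal(281/328, 35/41)
obs 3: x=2 → posterior Normal(449/412, 70/103)
obs 4: x=-1/4 → posterior Normal(107/124, 35/62)
obs 5: x=-7 → posterior Normal(-8/29, 14/29)
obs 6: x=2 → posterior Normal(1/83, 35/83)
obs 7: x=-3/2 → posterior Normal(-59/374, 70/187)
obs 8: x=3/2 → posterior Normal(1/104, 35/104)
obs 9: x=9 → posterior Normal(191/229, 70/229)
obs 10: x=-1/2 → posterior Normal(361/500, 7/25)
obs 11: x=-9/2 → posterior Normal(86/271, 70/271)
obs 12: x=9/2 → posterior Normal(361/584, 35/146)
obs 13: x=-8 → posterior Normal(25/626, 70/313)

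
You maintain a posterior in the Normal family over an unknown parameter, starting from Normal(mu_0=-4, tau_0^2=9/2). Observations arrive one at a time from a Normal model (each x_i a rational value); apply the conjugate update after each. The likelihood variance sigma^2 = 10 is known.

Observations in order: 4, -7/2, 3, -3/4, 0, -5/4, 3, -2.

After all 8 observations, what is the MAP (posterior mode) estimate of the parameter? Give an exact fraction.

-5/8

obs 1: x=4 → posterior Normal(-44/29, 90/29)
obs 2: x=-7/2 → posterior Normal(-151/76, 45/19)
obs 3: x=3 → posterior Normal(-97/94, 90/47)
obs 4: x=-3/4 → posterior Normal(-221/224, 45/28)
obs 5: x=0 → posterior Normal(-17/20, 18/13)
obs 6: x=-5/4 → posterior Normal(-133/148, 45/37)
obs 7: x=3 → posterior Normal(-79/166, 90/83)
obs 8: x=-2 → posterior Normal(-5/8, 45/46)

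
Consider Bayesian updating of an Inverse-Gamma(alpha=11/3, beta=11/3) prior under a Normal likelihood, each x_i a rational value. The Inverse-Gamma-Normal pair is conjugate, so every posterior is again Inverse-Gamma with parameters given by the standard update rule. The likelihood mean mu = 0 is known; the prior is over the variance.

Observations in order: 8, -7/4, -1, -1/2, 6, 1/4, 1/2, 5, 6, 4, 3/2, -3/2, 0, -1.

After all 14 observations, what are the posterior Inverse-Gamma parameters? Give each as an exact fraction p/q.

obs 1: x=8 → posterior Inverse-Gamma(25/6, 107/3)
obs 2: x=-7/4 → posterior Inverse-Gamma(14/3, 3571/96)
obs 3: x=-1 → posterior Inverse-Gamma(31/6, 3619/96)
obs 4: x=-1/2 → posterior Inverse-Gamma(17/3, 3631/96)
obs 5: x=6 → posterior Inverse-Gamma(37/6, 5359/96)
obs 6: x=1/4 → posterior Inverse-Gamma(20/3, 2681/48)
obs 7: x=1/2 → posterior Inverse-Gamma(43/6, 2687/48)
obs 8: x=5 → posterior Inverse-Gamma(23/3, 3287/48)
obs 9: x=6 → posterior Inverse-Gamma(49/6, 4151/48)
obs 10: x=4 → posterior Inverse-Gamma(26/3, 4535/48)
obs 11: x=3/2 → posterior Inverse-Gamma(55/6, 4589/48)
obs 12: x=-3/2 → posterior Inverse-Gamma(29/3, 4643/48)
obs 13: x=0 → posterior Inverse-Gamma(61/6, 4643/48)
obs 14: x=-1 → posterior Inverse-Gamma(32/3, 4667/48)

alpha=32/3, beta=4667/48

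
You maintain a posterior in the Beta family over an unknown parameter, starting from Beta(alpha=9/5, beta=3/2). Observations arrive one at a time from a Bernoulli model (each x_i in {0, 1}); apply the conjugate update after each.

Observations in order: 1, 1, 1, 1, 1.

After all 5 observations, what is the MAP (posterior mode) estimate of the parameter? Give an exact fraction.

58/63

obs 1: x=1 → posterior Beta(14/5, 3/2)
obs 2: x=1 → posterior Beta(19/5, 3/2)
obs 3: x=1 → posterior Beta(24/5, 3/2)
obs 4: x=1 → posterior Beta(29/5, 3/2)
obs 5: x=1 → posterior Beta(34/5, 3/2)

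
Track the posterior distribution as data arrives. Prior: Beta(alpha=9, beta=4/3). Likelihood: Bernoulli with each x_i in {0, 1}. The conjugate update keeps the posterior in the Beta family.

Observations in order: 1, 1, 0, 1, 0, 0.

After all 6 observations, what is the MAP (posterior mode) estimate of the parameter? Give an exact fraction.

33/43

obs 1: x=1 → posterior Beta(10, 4/3)
obs 2: x=1 → posterior Beta(11, 4/3)
obs 3: x=0 → posterior Beta(11, 7/3)
obs 4: x=1 → posterior Beta(12, 7/3)
obs 5: x=0 → posterior Beta(12, 10/3)
obs 6: x=0 → posterior Beta(12, 13/3)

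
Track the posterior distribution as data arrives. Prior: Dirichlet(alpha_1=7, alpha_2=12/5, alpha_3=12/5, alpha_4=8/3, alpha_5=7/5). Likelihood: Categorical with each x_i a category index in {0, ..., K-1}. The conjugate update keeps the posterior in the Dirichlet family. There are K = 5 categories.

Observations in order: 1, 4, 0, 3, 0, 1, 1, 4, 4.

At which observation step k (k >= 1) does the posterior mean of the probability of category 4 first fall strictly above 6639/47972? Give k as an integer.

k = 8

obs 1: x=1 → posterior Dirichlet(7, 17/5, 12/5, 8/3, 7/5)
obs 2: x=4 → posterior Dirichlet(7, 17/5, 12/5, 8/3, 12/5)
obs 3: x=0 → posterior Dirichlet(8, 17/5, 12/5, 8/3, 12/5)
obs 4: x=3 → posterior Dirichlet(8, 17/5, 12/5, 11/3, 12/5)
obs 5: x=0 → posterior Dirichlet(9, 17/5, 12/5, 11/3, 12/5)
obs 6: x=1 → posterior Dirichlet(9, 22/5, 12/5, 11/3, 12/5)
obs 7: x=1 → posterior Dirichlet(9, 27/5, 12/5, 11/3, 12/5)
obs 8: x=4 → posterior Dirichlet(9, 27/5, 12/5, 11/3, 17/5)
obs 9: x=4 → posterior Dirichlet(9, 27/5, 12/5, 11/3, 22/5)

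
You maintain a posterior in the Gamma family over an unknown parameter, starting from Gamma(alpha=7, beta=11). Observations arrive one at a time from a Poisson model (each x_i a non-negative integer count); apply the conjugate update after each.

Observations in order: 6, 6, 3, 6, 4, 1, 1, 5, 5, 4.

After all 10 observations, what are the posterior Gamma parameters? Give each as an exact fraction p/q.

alpha=48, beta=21

obs 1: x=6 → posterior Gamma(13, 12)
obs 2: x=6 → posterior Gamma(19, 13)
obs 3: x=3 → posterior Gamma(22, 14)
obs 4: x=6 → posterior Gamma(28, 15)
obs 5: x=4 → posterior Gamma(32, 16)
obs 6: x=1 → posterior Gamma(33, 17)
obs 7: x=1 → posterior Gamma(34, 18)
obs 8: x=5 → posterior Gamma(39, 19)
obs 9: x=5 → posterior Gamma(44, 20)
obs 10: x=4 → posterior Gamma(48, 21)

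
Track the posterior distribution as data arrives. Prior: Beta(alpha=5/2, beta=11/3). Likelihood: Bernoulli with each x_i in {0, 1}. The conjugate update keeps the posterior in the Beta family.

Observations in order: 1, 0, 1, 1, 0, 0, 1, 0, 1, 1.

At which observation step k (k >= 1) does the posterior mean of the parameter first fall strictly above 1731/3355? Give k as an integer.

obs 1: x=1 → posterior Beta(7/2, 11/3)
obs 2: x=0 → posterior Beta(7/2, 14/3)
obs 3: x=1 → posterior Beta(9/2, 14/3)
obs 4: x=1 → posterior Beta(11/2, 14/3)
obs 5: x=0 → posterior Beta(11/2, 17/3)
obs 6: x=0 → posterior Beta(11/2, 20/3)
obs 7: x=1 → posterior Beta(13/2, 20/3)
obs 8: x=0 → posterior Beta(13/2, 23/3)
obs 9: x=1 → posterior Beta(15/2, 23/3)
obs 10: x=1 → posterior Beta(17/2, 23/3)

k = 4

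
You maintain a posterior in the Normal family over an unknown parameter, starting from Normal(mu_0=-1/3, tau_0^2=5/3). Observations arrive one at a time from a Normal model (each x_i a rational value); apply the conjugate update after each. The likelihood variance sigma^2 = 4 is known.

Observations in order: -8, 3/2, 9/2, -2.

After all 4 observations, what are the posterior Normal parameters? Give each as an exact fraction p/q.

obs 1: x=-8 → posterior Normal(-44/17, 20/17)
obs 2: x=3/2 → posterior Normal(-73/44, 10/11)
obs 3: x=9/2 → posterior Normal(-14/27, 20/27)
obs 4: x=-2 → posterior Normal(-3/4, 5/8)

mu_0=-3/4, tau_0^2=5/8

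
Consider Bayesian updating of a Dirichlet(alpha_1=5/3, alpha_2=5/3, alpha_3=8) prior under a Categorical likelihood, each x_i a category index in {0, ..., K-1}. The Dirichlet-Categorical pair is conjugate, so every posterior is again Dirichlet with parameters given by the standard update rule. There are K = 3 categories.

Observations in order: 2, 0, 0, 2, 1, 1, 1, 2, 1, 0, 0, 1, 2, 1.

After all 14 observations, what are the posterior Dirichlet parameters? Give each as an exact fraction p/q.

obs 1: x=2 → posterior Dirichlet(5/3, 5/3, 9)
obs 2: x=0 → posterior Dirichlet(8/3, 5/3, 9)
obs 3: x=0 → posterior Dirichlet(11/3, 5/3, 9)
obs 4: x=2 → posterior Dirichlet(11/3, 5/3, 10)
obs 5: x=1 → posterior Dirichlet(11/3, 8/3, 10)
obs 6: x=1 → posterior Dirichlet(11/3, 11/3, 10)
obs 7: x=1 → posterior Dirichlet(11/3, 14/3, 10)
obs 8: x=2 → posterior Dirichlet(11/3, 14/3, 11)
obs 9: x=1 → posterior Dirichlet(11/3, 17/3, 11)
obs 10: x=0 → posterior Dirichlet(14/3, 17/3, 11)
obs 11: x=0 → posterior Dirichlet(17/3, 17/3, 11)
obs 12: x=1 → posterior Dirichlet(17/3, 20/3, 11)
obs 13: x=2 → posterior Dirichlet(17/3, 20/3, 12)
obs 14: x=1 → posterior Dirichlet(17/3, 23/3, 12)

alpha_1=17/3, alpha_2=23/3, alpha_3=12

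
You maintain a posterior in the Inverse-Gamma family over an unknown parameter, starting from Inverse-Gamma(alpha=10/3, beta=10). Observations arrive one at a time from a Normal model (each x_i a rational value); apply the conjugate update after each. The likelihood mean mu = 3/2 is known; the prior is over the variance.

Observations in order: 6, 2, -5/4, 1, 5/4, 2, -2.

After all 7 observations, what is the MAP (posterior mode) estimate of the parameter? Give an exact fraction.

obs 1: x=6 → posterior Inverse-Gamma(23/6, 161/8)
obs 2: x=2 → posterior Inverse-Gamma(13/3, 81/4)
obs 3: x=-5/4 → posterior Inverse-Gamma(29/6, 769/32)
obs 4: x=1 → posterior Inverse-Gamma(16/3, 773/32)
obs 5: x=5/4 → posterior Inverse-Gamma(35/6, 387/16)
obs 6: x=2 → posterior Inverse-Gamma(19/3, 389/16)
obs 7: x=-2 → posterior Inverse-Gamma(41/6, 487/16)

1461/376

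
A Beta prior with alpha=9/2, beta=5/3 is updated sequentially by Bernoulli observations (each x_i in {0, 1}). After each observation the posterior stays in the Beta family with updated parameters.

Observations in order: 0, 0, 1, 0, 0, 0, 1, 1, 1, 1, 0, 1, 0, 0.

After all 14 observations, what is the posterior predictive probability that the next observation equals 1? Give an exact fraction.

63/121

obs 1: x=0 → posterior Beta(9/2, 8/3)
obs 2: x=0 → posterior Beta(9/2, 11/3)
obs 3: x=1 → posterior Beta(11/2, 11/3)
obs 4: x=0 → posterior Beta(11/2, 14/3)
obs 5: x=0 → posterior Beta(11/2, 17/3)
obs 6: x=0 → posterior Beta(11/2, 20/3)
obs 7: x=1 → posterior Beta(13/2, 20/3)
obs 8: x=1 → posterior Beta(15/2, 20/3)
obs 9: x=1 → posterior Beta(17/2, 20/3)
obs 10: x=1 → posterior Beta(19/2, 20/3)
obs 11: x=0 → posterior Beta(19/2, 23/3)
obs 12: x=1 → posterior Beta(21/2, 23/3)
obs 13: x=0 → posterior Beta(21/2, 26/3)
obs 14: x=0 → posterior Beta(21/2, 29/3)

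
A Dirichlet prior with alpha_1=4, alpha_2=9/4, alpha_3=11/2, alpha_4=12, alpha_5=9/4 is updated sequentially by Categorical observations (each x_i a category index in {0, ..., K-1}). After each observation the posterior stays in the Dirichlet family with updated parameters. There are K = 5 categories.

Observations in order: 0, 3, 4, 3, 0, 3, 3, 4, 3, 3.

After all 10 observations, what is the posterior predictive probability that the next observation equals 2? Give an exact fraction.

11/72

obs 1: x=0 → posterior Dirichlet(5, 9/4, 11/2, 12, 9/4)
obs 2: x=3 → posterior Dirichlet(5, 9/4, 11/2, 13, 9/4)
obs 3: x=4 → posterior Dirichlet(5, 9/4, 11/2, 13, 13/4)
obs 4: x=3 → posterior Dirichlet(5, 9/4, 11/2, 14, 13/4)
obs 5: x=0 → posterior Dirichlet(6, 9/4, 11/2, 14, 13/4)
obs 6: x=3 → posterior Dirichlet(6, 9/4, 11/2, 15, 13/4)
obs 7: x=3 → posterior Dirichlet(6, 9/4, 11/2, 16, 13/4)
obs 8: x=4 → posterior Dirichlet(6, 9/4, 11/2, 16, 17/4)
obs 9: x=3 → posterior Dirichlet(6, 9/4, 11/2, 17, 17/4)
obs 10: x=3 → posterior Dirichlet(6, 9/4, 11/2, 18, 17/4)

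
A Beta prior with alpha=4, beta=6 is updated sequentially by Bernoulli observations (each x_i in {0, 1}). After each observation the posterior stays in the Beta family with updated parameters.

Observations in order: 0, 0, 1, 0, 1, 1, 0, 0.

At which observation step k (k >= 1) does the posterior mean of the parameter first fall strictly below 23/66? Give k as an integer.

obs 1: x=0 → posterior Beta(4, 7)
obs 2: x=0 → posterior Beta(4, 8)
obs 3: x=1 → posterior Beta(5, 8)
obs 4: x=0 → posterior Beta(5, 9)
obs 5: x=1 → posterior Beta(6, 9)
obs 6: x=1 → posterior Beta(7, 9)
obs 7: x=0 → posterior Beta(7, 10)
obs 8: x=0 → posterior Beta(7, 11)

k = 2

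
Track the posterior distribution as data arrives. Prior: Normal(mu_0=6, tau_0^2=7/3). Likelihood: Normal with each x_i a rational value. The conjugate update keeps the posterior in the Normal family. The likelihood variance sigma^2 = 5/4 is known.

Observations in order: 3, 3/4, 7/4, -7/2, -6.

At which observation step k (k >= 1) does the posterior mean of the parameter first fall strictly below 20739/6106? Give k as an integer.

k = 2

obs 1: x=3 → posterior Normal(174/43, 35/43)
obs 2: x=3/4 → posterior Normal(195/71, 35/71)
obs 3: x=7/4 → posterior Normal(244/99, 35/99)
obs 4: x=-7/2 → posterior Normal(146/127, 35/127)
obs 5: x=-6 → posterior Normal(-22/155, 7/31)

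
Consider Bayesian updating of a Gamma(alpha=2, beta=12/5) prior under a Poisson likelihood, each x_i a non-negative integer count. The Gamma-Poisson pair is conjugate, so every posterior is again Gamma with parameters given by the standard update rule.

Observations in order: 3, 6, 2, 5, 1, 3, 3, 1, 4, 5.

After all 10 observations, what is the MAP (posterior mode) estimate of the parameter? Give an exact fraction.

85/31

obs 1: x=3 → posterior Gamma(5, 17/5)
obs 2: x=6 → posterior Gamma(11, 22/5)
obs 3: x=2 → posterior Gamma(13, 27/5)
obs 4: x=5 → posterior Gamma(18, 32/5)
obs 5: x=1 → posterior Gamma(19, 37/5)
obs 6: x=3 → posterior Gamma(22, 42/5)
obs 7: x=3 → posterior Gamma(25, 47/5)
obs 8: x=1 → posterior Gamma(26, 52/5)
obs 9: x=4 → posterior Gamma(30, 57/5)
obs 10: x=5 → posterior Gamma(35, 62/5)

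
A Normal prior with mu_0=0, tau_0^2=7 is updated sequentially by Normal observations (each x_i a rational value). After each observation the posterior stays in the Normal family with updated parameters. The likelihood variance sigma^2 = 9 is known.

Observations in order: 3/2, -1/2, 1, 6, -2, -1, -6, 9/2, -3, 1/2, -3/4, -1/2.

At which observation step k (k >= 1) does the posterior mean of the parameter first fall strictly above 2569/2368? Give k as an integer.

k = 4

obs 1: x=3/2 → posterior Normal(21/32, 63/16)
obs 2: x=-1/2 → posterior Normal(7/23, 63/23)
obs 3: x=1 → posterior Normal(7/15, 21/10)
obs 4: x=6 → posterior Normal(56/37, 63/37)
obs 5: x=-2 → posterior Normal(21/22, 63/44)
obs 6: x=-1 → posterior Normal(35/51, 21/17)
obs 7: x=-6 → posterior Normal(-7/58, 63/58)
obs 8: x=9/2 → posterior Normal(49/130, 63/65)
obs 9: x=-3 → posterior Normal(7/144, 7/8)
obs 10: x=1/2 → posterior Normal(7/79, 63/79)
obs 11: x=-3/4 → posterior Normal(7/344, 63/86)
obs 12: x=-1/2 → posterior Normal(-7/372, 21/31)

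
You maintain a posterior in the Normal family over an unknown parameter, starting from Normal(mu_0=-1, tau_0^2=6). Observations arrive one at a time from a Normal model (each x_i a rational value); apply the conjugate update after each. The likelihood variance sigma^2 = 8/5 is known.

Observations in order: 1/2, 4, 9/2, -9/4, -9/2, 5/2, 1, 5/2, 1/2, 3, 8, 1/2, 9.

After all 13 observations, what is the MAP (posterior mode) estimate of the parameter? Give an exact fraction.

1739/796

obs 1: x=1/2 → posterior Normal(7/38, 24/19)
obs 2: x=4 → posterior Normal(127/68, 12/17)
obs 3: x=9/2 → posterior Normal(131/49, 24/49)
obs 4: x=-9/4 → posterior Normal(389/256, 3/8)
obs 5: x=-9/2 → posterior Normal(119/316, 24/79)
obs 6: x=5/2 → posterior Normal(269/376, 12/47)
obs 7: x=1 → posterior Normal(329/436, 24/109)
obs 8: x=5/2 → posterior Normal(479/496, 6/31)
obs 9: x=1/2 → posterior Normal(509/556, 24/139)
obs 10: x=3 → posterior Normal(689/616, 12/77)
obs 11: x=8 → posterior Normal(1169/676, 24/169)
obs 12: x=1/2 → posterior Normal(1199/736, 3/23)
obs 13: x=9 → posterior Normal(1739/796, 24/199)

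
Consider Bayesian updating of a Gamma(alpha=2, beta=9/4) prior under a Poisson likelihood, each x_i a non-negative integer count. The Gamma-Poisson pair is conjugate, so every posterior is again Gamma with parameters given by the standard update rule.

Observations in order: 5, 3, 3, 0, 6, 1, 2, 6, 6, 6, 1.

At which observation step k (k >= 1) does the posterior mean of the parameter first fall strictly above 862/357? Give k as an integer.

k = 3

obs 1: x=5 → posterior Gamma(7, 13/4)
obs 2: x=3 → posterior Gamma(10, 17/4)
obs 3: x=3 → posterior Gamma(13, 21/4)
obs 4: x=0 → posterior Gamma(13, 25/4)
obs 5: x=6 → posterior Gamma(19, 29/4)
obs 6: x=1 → posterior Gamma(20, 33/4)
obs 7: x=2 → posterior Gamma(22, 37/4)
obs 8: x=6 → posterior Gamma(28, 41/4)
obs 9: x=6 → posterior Gamma(34, 45/4)
obs 10: x=6 → posterior Gamma(40, 49/4)
obs 11: x=1 → posterior Gamma(41, 53/4)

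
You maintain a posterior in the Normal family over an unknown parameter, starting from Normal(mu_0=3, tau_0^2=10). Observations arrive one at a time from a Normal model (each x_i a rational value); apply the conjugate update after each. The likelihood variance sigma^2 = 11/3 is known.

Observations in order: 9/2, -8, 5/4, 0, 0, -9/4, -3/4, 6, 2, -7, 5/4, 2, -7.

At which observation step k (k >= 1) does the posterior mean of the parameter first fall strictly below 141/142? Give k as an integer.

obs 1: x=9/2 → posterior Normal(168/41, 110/41)
obs 2: x=-8 → posterior Normal(-72/71, 110/71)
obs 3: x=5/4 → posterior Normal(-69/202, 110/101)
obs 4: x=0 → posterior Normal(-69/262, 110/131)
obs 5: x=0 → posterior Normal(-3/14, 110/161)
obs 6: x=-9/4 → posterior Normal(-102/191, 110/191)
obs 7: x=-3/4 → posterior Normal(-249/442, 110/221)
obs 8: x=6 → posterior Normal(111/502, 110/251)
obs 9: x=2 → posterior Normal(231/562, 110/281)
obs 10: x=-7 → posterior Normal(-189/622, 110/311)
obs 11: x=5/4 → posterior Normal(-57/341, 10/31)
obs 12: x=2 → posterior Normal(3/371, 110/371)
obs 13: x=-7 → posterior Normal(-207/401, 110/401)

k = 2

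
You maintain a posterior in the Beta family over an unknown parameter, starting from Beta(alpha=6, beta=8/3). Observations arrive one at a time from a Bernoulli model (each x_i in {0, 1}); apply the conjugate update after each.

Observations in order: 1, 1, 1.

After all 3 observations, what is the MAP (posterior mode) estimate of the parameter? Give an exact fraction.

obs 1: x=1 → posterior Beta(7, 8/3)
obs 2: x=1 → posterior Beta(8, 8/3)
obs 3: x=1 → posterior Beta(9, 8/3)

24/29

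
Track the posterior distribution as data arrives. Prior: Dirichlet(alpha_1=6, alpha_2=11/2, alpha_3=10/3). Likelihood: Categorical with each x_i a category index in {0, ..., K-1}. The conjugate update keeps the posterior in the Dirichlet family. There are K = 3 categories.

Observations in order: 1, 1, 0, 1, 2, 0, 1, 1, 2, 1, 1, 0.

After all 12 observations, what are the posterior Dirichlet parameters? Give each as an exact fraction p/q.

alpha_1=9, alpha_2=25/2, alpha_3=16/3

obs 1: x=1 → posterior Dirichlet(6, 13/2, 10/3)
obs 2: x=1 → posterior Dirichlet(6, 15/2, 10/3)
obs 3: x=0 → posterior Dirichlet(7, 15/2, 10/3)
obs 4: x=1 → posterior Dirichlet(7, 17/2, 10/3)
obs 5: x=2 → posterior Dirichlet(7, 17/2, 13/3)
obs 6: x=0 → posterior Dirichlet(8, 17/2, 13/3)
obs 7: x=1 → posterior Dirichlet(8, 19/2, 13/3)
obs 8: x=1 → posterior Dirichlet(8, 21/2, 13/3)
obs 9: x=2 → posterior Dirichlet(8, 21/2, 16/3)
obs 10: x=1 → posterior Dirichlet(8, 23/2, 16/3)
obs 11: x=1 → posterior Dirichlet(8, 25/2, 16/3)
obs 12: x=0 → posterior Dirichlet(9, 25/2, 16/3)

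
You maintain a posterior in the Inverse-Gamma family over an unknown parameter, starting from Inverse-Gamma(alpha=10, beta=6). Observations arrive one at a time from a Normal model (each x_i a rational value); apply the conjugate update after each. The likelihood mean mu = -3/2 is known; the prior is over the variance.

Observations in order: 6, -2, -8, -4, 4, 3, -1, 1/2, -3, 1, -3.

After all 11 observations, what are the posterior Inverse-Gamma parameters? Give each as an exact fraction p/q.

obs 1: x=6 → posterior Inverse-Gamma(21/2, 273/8)
obs 2: x=-2 → posterior Inverse-Gamma(11, 137/4)
obs 3: x=-8 → posterior Inverse-Gamma(23/2, 443/8)
obs 4: x=-4 → posterior Inverse-Gamma(12, 117/2)
obs 5: x=4 → posterior Inverse-Gamma(25/2, 589/8)
obs 6: x=3 → posterior Inverse-Gamma(13, 335/4)
obs 7: x=-1 → posterior Inverse-Gamma(27/2, 671/8)
obs 8: x=1/2 → posterior Inverse-Gamma(14, 687/8)
obs 9: x=-3 → posterior Inverse-Gamma(29/2, 87)
obs 10: x=1 → posterior Inverse-Gamma(15, 721/8)
obs 11: x=-3 → posterior Inverse-Gamma(31/2, 365/4)

alpha=31/2, beta=365/4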